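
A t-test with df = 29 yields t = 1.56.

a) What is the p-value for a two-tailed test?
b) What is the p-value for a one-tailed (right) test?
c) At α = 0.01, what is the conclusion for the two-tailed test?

Using t-distribution with df = 29:
a) Two-tailed: p = 2×P(T > 1.56) = 0.1296
b) One-tailed: p = P(T > 1.56) = 0.0648
c) 0.1296 ≥ 0.01, fail to reject H₀

Answer: a) 0.1296, b) 0.0648, c) fail to reject H₀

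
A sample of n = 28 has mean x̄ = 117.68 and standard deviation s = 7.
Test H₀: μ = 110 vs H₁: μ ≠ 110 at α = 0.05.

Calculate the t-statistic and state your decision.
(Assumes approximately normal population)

df = n - 1 = 27
SE = s/√n = 7/√28 = 1.3229
t = (x̄ - μ₀)/SE = (117.68 - 110)/1.3229 = 5.8054
Critical value: t_{0.025,27} = ±2.052
p-value < 0.0001
Decision: reject H₀

Answer: t = 5.8054, reject H₀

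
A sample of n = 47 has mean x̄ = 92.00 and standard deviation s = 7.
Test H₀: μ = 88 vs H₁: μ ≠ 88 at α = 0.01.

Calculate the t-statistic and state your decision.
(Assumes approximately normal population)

Answer: t = 3.9173, reject H₀

Derivation:
df = n - 1 = 46
SE = s/√n = 7/√47 = 1.0211
t = (x̄ - μ₀)/SE = (92.00 - 88)/1.0211 = 3.9173
Critical value: t_{0.005,46} = ±2.687
p-value ≈ 0.0003
Decision: reject H₀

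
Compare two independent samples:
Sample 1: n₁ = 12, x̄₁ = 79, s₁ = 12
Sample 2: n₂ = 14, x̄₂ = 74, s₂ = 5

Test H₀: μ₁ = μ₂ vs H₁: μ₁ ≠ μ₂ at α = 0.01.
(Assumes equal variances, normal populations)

Answer: t = 1.4251, fail to reject H₀

Derivation:
Pooled variance: s²_p = [11×12² + 13×5²]/(24) = 79.5417
s_p = 8.9186
SE = s_p×√(1/n₁ + 1/n₂) = 8.9186×√(1/12 + 1/14) = 3.5086
t = (x̄₁ - x̄₂)/SE = (79 - 74)/3.5086 = 1.4251
df = 24, t-critical = ±2.797
Decision: fail to reject H₀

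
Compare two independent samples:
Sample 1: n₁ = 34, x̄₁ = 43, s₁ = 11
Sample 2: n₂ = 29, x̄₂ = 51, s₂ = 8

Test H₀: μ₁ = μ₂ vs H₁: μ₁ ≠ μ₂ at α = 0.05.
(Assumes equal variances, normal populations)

Answer: t = -3.2499, reject H₀

Derivation:
Pooled variance: s²_p = [33×11² + 28×8²]/(61) = 94.8361
s_p = 9.7384
SE = s_p×√(1/n₁ + 1/n₂) = 9.7384×√(1/34 + 1/29) = 2.4616
t = (x̄₁ - x̄₂)/SE = (43 - 51)/2.4616 = -3.2499
df = 61, t-critical = ±2.000
Decision: reject H₀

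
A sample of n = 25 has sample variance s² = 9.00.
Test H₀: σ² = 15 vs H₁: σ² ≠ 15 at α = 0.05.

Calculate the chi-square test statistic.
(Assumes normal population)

df = n - 1 = 24
χ² = (n-1)s²/σ₀² = 24×9.00/15 = 14.4000
Critical values: χ²_{0.975,24} = 12.401, χ²_{0.025,24} = 39.364
Rejection region: χ² < 12.401 or χ² > 39.364
Decision: fail to reject H₀

Answer: χ² = 14.4000, fail to reject H₀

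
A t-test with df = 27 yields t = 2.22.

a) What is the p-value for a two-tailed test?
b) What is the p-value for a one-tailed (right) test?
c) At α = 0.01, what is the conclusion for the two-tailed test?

Answer: a) 0.0350, b) 0.0175, c) fail to reject H₀

Derivation:
Using t-distribution with df = 27:
a) Two-tailed: p = 2×P(T > 2.22) = 0.0350
b) One-tailed: p = P(T > 2.22) = 0.0175
c) 0.0350 ≥ 0.01, fail to reject H₀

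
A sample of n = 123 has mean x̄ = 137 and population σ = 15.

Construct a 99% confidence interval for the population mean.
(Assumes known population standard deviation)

Answer: (133.5160, 140.4840)

Derivation:
Confidence level: 99%, α = 0.01
z_0.005 = 2.576
SE = σ/√n = 15/√123 = 1.3525
Margin of error = 2.576 × 1.3525 = 3.4840
CI: x̄ ± margin = 137 ± 3.4840
CI: (133.5160, 140.4840)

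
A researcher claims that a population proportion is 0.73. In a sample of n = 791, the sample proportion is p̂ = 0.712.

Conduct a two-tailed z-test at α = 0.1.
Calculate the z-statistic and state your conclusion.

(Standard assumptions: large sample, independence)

H₀: p = 0.73, H₁: p ≠ 0.73
Standard error: SE = √(p₀(1-p₀)/n) = √(0.73×0.27/791) = 0.015785
z-statistic: z = (p̂ - p₀)/SE = (0.712 - 0.73)/0.015785 = -1.1403
Critical value: z_0.05 = ±1.645
p-value = 0.2542
Decision: fail to reject H₀ at α = 0.1

Answer: z = -1.1403, fail to reject H₀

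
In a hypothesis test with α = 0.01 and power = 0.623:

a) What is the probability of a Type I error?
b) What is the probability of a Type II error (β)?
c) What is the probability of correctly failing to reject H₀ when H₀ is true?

Answer: a) 0.01, b) 0.377, c) 0.99

Derivation:
a) Type I error probability = α = 0.01
b) Power = P(reject H₀ | H₁ true) = 1 - β = 0.623, so Type II error probability = β = 1 - Power = 0.377
c) P(fail to reject H₀ | H₀ true) = 1 - α = 0.99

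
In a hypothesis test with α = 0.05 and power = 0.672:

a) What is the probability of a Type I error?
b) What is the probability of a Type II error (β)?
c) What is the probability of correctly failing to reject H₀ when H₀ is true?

Answer: a) 0.05, b) 0.328, c) 0.95

Derivation:
a) Type I error probability = α = 0.05
b) Power = P(reject H₀ | H₁ true) = 1 - β = 0.672, so Type II error probability = β = 1 - Power = 0.328
c) P(fail to reject H₀ | H₀ true) = 1 - α = 0.95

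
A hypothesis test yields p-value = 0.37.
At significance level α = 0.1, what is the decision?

Answer: fail to reject H₀

Derivation:
Compare p-value to α:
0.37 ≥ 0.1
Decision: fail to reject H₀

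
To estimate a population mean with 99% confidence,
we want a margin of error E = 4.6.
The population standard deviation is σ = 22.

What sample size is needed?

z_0.005 = 2.576
n = (z×σ/E)² = (2.576×22/4.6)²
n = 151.7824
Round up: n = 152

Answer: n = 152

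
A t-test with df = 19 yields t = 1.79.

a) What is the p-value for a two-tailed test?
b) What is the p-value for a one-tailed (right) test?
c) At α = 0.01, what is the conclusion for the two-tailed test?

Using t-distribution with df = 19:
a) Two-tailed: p = 2×P(T > 1.79) = 0.0894
b) One-tailed: p = P(T > 1.79) = 0.0447
c) 0.0894 ≥ 0.01, fail to reject H₀

Answer: a) 0.0894, b) 0.0447, c) fail to reject H₀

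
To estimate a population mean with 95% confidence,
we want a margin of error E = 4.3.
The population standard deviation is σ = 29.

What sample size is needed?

Answer: n = 175

Derivation:
z_0.025 = 1.960
n = (z×σ/E)² = (1.960×29/4.3)²
n = 174.7315
Round up: n = 175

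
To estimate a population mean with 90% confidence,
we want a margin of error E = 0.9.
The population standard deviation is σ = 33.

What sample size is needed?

z_0.05 = 1.645
n = (z×σ/E)² = (1.645×33/0.9)²
n = 3638.1003
Round up: n = 3639

Answer: n = 3639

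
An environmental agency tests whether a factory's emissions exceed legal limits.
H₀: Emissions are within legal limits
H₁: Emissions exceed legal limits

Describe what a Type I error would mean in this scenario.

Answer: Citing a compliant factory for excess emissions

Derivation:
Type I error (α): Rejecting H₀ when H₀ is true
Type II error (β): Failing to reject H₀ when H₁ is true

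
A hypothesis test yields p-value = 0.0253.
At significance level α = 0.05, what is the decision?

Compare p-value to α:
0.0253 < 0.05
Decision: reject H₀

Answer: reject H₀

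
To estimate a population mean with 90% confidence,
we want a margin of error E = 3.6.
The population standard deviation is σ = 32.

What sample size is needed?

Answer: n = 214

Derivation:
z_0.05 = 1.645
n = (z×σ/E)² = (1.645×32/3.6)²
n = 213.8094
Round up: n = 214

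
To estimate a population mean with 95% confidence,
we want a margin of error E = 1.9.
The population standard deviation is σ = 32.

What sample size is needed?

z_0.025 = 1.960
n = (z×σ/E)² = (1.960×32/1.9)²
n = 1089.6948
Round up: n = 1090

Answer: n = 1090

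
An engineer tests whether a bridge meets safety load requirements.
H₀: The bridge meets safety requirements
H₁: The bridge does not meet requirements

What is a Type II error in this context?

Type I error (α): Rejecting H₀ when H₀ is true
Type II error (β): Failing to reject H₀ when H₁ is true

Answer: Declaring an unsafe bridge to be safe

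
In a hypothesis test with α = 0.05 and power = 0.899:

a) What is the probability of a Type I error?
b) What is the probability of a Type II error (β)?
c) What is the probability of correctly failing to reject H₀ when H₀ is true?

a) Type I error probability = α = 0.05
b) Power = P(reject H₀ | H₁ true) = 1 - β = 0.899, so Type II error probability = β = 1 - Power = 0.101
c) P(fail to reject H₀ | H₀ true) = 1 - α = 0.95

Answer: a) 0.05, b) 0.101, c) 0.95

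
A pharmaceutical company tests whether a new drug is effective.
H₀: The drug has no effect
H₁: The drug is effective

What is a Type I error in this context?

Answer: Concluding the drug is effective when it actually has no effect

Derivation:
Type I error: rejecting H₀ when it is actually true (false positive).
Type II error: failing to reject H₀ when H₁ is actually true (false negative).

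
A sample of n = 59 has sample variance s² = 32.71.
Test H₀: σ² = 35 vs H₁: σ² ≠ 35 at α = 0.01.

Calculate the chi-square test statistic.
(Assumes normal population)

df = n - 1 = 58
χ² = (n-1)s²/σ₀² = 58×32.71/35 = 54.2051
Critical values: χ²_{0.995,58} = 34.008, χ²_{0.005,58} = 89.477
Rejection region: χ² < 34.008 or χ² > 89.477
Decision: fail to reject H₀

Answer: χ² = 54.2051, fail to reject H₀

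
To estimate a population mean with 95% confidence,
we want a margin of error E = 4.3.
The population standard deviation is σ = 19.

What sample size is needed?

z_0.025 = 1.960
n = (z×σ/E)² = (1.960×19/4.3)²
n = 75.0037
Round up: n = 76

Answer: n = 76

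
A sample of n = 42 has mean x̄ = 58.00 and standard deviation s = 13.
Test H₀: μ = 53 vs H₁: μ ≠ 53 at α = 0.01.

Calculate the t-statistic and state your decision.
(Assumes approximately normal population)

df = n - 1 = 41
SE = s/√n = 13/√42 = 2.0059
t = (x̄ - μ₀)/SE = (58.00 - 53)/2.0059 = 2.4926
Critical value: t_{0.005,41} = ±2.701
p-value ≈ 0.0168
Decision: fail to reject H₀

Answer: t = 2.4926, fail to reject H₀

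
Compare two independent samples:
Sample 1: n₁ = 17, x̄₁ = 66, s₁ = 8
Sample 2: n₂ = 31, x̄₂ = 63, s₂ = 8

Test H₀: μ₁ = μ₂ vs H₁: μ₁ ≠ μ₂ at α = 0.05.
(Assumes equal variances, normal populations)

Answer: t = 1.2425, fail to reject H₀

Derivation:
Pooled variance: s²_p = [16×8² + 30×8²]/(46) = 64.0000
s_p = 8.0000
SE = s_p×√(1/n₁ + 1/n₂) = 8.0000×√(1/17 + 1/31) = 2.4144
t = (x̄₁ - x̄₂)/SE = (66 - 63)/2.4144 = 1.2425
df = 46, t-critical = ±2.013
Decision: fail to reject H₀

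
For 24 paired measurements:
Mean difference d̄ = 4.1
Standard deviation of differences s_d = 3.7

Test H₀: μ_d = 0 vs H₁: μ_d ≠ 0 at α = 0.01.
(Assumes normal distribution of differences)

df = n - 1 = 23
SE = s_d/√n = 3.7/√24 = 0.7553
t = d̄/SE = 4.1/0.7553 = 5.4283
Critical value: t_{0.005,23} = ±2.807
p-value < 0.0001
Decision: reject H₀

Answer: t = 5.4283, reject H₀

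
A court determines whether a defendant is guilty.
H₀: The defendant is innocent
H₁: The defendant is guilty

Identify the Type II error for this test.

Type I error (α): Rejecting H₀ when H₀ is true
Type II error (β): Failing to reject H₀ when H₁ is true

Answer: Acquitting a guilty person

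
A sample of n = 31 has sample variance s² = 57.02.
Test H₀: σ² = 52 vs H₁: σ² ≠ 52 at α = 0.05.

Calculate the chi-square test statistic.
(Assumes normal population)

df = n - 1 = 30
χ² = (n-1)s²/σ₀² = 30×57.02/52 = 32.8962
Critical values: χ²_{0.975,30} = 16.791, χ²_{0.025,30} = 46.979
Rejection region: χ² < 16.791 or χ² > 46.979
Decision: fail to reject H₀

Answer: χ² = 32.8962, fail to reject H₀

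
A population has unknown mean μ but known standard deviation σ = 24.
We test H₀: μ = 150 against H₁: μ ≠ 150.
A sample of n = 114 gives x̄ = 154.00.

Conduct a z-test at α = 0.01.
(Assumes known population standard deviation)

Answer: z = 1.7795, fail to reject H₀

Derivation:
Standard error: SE = σ/√n = 24/√114 = 2.2478
z-statistic: z = (x̄ - μ₀)/SE = (154.00 - 150)/2.2478 = 1.7795
Critical value: ±2.576
p-value = 0.0752
Decision: fail to reject H₀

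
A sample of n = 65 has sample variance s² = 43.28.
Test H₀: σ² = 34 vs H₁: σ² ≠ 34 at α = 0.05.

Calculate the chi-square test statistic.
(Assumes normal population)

df = n - 1 = 64
χ² = (n-1)s²/σ₀² = 64×43.28/34 = 81.4682
Critical values: χ²_{0.975,64} = 43.776, χ²_{0.025,64} = 88.004
Rejection region: χ² < 43.776 or χ² > 88.004
Decision: fail to reject H₀

Answer: χ² = 81.4682, fail to reject H₀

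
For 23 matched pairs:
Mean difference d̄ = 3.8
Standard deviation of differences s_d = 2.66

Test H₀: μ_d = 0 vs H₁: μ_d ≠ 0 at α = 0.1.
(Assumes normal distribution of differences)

df = n - 1 = 22
SE = s_d/√n = 2.66/√23 = 0.5546
t = d̄/SE = 3.8/0.5546 = 6.8518
Critical value: t_{0.05,22} = ±1.717
p-value < 0.0001
Decision: reject H₀

Answer: t = 6.8518, reject H₀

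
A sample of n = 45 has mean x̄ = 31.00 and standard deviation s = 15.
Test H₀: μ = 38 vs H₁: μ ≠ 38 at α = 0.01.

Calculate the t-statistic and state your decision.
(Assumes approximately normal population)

Answer: t = -3.1305, reject H₀

Derivation:
df = n - 1 = 44
SE = s/√n = 15/√45 = 2.2361
t = (x̄ - μ₀)/SE = (31.00 - 38)/2.2361 = -3.1305
Critical value: t_{0.005,44} = ±2.692
p-value ≈ 0.0031
Decision: reject H₀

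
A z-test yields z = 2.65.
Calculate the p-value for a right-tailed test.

For z = 2.65:
p = P(Z > 2.65) = 1 - Φ(2.65) = 0.0040

Answer: p-value ≈ 0.0040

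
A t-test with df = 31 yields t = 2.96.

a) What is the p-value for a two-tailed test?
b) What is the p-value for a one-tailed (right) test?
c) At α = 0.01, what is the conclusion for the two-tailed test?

Using t-distribution with df = 31:
a) Two-tailed: p = 2×P(T > 2.96) = 0.0059
b) One-tailed: p = P(T > 2.96) = 0.0029
c) 0.0059 < 0.01, reject H₀

Answer: a) 0.0059, b) 0.0029, c) reject H₀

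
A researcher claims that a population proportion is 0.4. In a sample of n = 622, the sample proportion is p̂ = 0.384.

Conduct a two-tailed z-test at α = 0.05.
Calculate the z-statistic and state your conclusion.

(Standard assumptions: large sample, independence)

H₀: p = 0.4, H₁: p ≠ 0.4
Standard error: SE = √(p₀(1-p₀)/n) = √(0.4×0.6/622) = 0.019643
z-statistic: z = (p̂ - p₀)/SE = (0.384 - 0.4)/0.019643 = -0.8145
Critical value: z_0.025 = ±1.960
p-value = 0.4154
Decision: fail to reject H₀ at α = 0.05

Answer: z = -0.8145, fail to reject H₀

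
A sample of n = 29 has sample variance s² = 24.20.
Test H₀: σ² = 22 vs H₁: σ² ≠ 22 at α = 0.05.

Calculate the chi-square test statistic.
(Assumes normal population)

df = n - 1 = 28
χ² = (n-1)s²/σ₀² = 28×24.20/22 = 30.8000
Critical values: χ²_{0.975,28} = 15.308, χ²_{0.025,28} = 44.461
Rejection region: χ² < 15.308 or χ² > 44.461
Decision: fail to reject H₀

Answer: χ² = 30.8000, fail to reject H₀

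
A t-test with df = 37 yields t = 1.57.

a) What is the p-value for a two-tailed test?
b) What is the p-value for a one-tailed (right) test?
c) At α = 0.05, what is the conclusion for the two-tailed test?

Answer: a) 0.1249, b) 0.0625, c) fail to reject H₀

Derivation:
Using t-distribution with df = 37:
a) Two-tailed: p = 2×P(T > 1.57) = 0.1249
b) One-tailed: p = P(T > 1.57) = 0.0625
c) 0.1249 ≥ 0.05, fail to reject H₀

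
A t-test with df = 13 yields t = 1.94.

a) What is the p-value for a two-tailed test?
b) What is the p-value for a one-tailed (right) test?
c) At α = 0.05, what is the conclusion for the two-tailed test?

Answer: a) 0.0744, b) 0.0372, c) fail to reject H₀

Derivation:
Using t-distribution with df = 13:
a) Two-tailed: p = 2×P(T > 1.94) = 0.0744
b) One-tailed: p = P(T > 1.94) = 0.0372
c) 0.0744 ≥ 0.05, fail to reject H₀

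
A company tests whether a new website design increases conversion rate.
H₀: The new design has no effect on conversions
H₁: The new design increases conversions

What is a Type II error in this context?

Answer: Keeping the old design when the new one would have increased conversions

Derivation:
Type I error (α): Rejecting H₀ when H₀ is true
Type II error (β): Failing to reject H₀ when H₁ is true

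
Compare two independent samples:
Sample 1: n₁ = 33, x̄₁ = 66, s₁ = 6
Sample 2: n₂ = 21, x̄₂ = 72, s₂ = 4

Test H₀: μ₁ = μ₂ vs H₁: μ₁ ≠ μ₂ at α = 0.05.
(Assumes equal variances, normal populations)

Pooled variance: s²_p = [32×6² + 20×4²]/(52) = 28.3077
s_p = 5.3205
SE = s_p×√(1/n₁ + 1/n₂) = 5.3205×√(1/33 + 1/21) = 1.4852
t = (x̄₁ - x̄₂)/SE = (66 - 72)/1.4852 = -4.0399
df = 52, t-critical = ±2.007
Decision: reject H₀

Answer: t = -4.0399, reject H₀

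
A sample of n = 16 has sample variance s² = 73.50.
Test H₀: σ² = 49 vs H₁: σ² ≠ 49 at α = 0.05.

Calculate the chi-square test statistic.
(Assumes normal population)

Answer: χ² = 22.5000, fail to reject H₀

Derivation:
df = n - 1 = 15
χ² = (n-1)s²/σ₀² = 15×73.50/49 = 22.5000
Critical values: χ²_{0.975,15} = 6.262, χ²_{0.025,15} = 27.488
Rejection region: χ² < 6.262 or χ² > 27.488
Decision: fail to reject H₀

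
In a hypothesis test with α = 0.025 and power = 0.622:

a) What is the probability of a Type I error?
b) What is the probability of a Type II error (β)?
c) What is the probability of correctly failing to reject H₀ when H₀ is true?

a) Type I error probability = α = 0.025
b) Power = P(reject H₀ | H₁ true) = 1 - β = 0.622, so Type II error probability = β = 1 - Power = 0.378
c) P(fail to reject H₀ | H₀ true) = 1 - α = 0.975

Answer: a) 0.025, b) 0.378, c) 0.975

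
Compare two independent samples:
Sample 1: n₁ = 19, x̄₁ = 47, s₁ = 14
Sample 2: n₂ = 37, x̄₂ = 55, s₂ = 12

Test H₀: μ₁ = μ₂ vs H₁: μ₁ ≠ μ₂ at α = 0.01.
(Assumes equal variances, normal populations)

Pooled variance: s²_p = [18×14² + 36×12²]/(54) = 161.3333
s_p = 12.7017
SE = s_p×√(1/n₁ + 1/n₂) = 12.7017×√(1/19 + 1/37) = 3.5849
t = (x̄₁ - x̄₂)/SE = (47 - 55)/3.5849 = -2.2316
df = 54, t-critical = ±2.670
Decision: fail to reject H₀

Answer: t = -2.2316, fail to reject H₀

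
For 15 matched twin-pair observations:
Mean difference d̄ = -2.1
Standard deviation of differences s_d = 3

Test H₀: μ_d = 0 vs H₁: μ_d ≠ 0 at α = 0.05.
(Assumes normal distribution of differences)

Answer: t = -2.7111, reject H₀

Derivation:
df = n - 1 = 14
SE = s_d/√n = 3/√15 = 0.7746
t = d̄/SE = -2.1/0.7746 = -2.7111
Critical value: t_{0.025,14} = ±2.145
p-value ≈ 0.0169
Decision: reject H₀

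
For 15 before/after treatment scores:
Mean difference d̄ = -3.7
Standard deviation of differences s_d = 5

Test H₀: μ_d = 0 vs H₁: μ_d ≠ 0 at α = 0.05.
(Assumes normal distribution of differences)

Answer: t = -2.8660, reject H₀

Derivation:
df = n - 1 = 14
SE = s_d/√n = 5/√15 = 1.2910
t = d̄/SE = -3.7/1.2910 = -2.8660
Critical value: t_{0.025,14} = ±2.145
p-value ≈ 0.0125
Decision: reject H₀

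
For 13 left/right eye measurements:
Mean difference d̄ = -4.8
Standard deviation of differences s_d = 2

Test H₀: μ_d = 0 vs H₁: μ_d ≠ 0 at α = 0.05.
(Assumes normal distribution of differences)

df = n - 1 = 12
SE = s_d/√n = 2/√13 = 0.5547
t = d̄/SE = -4.8/0.5547 = -8.6533
Critical value: t_{0.025,12} = ±2.179
p-value < 0.0001
Decision: reject H₀

Answer: t = -8.6533, reject H₀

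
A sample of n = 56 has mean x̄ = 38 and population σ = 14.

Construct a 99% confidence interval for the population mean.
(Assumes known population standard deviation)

Answer: (33.1808, 42.8192)

Derivation:
Confidence level: 99%, α = 0.01
z_0.005 = 2.576
SE = σ/√n = 14/√56 = 1.8708
Margin of error = 2.576 × 1.8708 = 4.8192
CI: x̄ ± margin = 38 ± 4.8192
CI: (33.1808, 42.8192)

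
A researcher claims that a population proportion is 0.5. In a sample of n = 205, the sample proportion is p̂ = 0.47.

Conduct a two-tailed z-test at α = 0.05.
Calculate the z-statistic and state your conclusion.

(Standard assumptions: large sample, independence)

H₀: p = 0.5, H₁: p ≠ 0.5
Standard error: SE = √(p₀(1-p₀)/n) = √(0.5×0.5/205) = 0.034922
z-statistic: z = (p̂ - p₀)/SE = (0.47 - 0.5)/0.034922 = -0.8591
Critical value: z_0.025 = ±1.960
p-value = 0.3903
Decision: fail to reject H₀ at α = 0.05

Answer: z = -0.8591, fail to reject H₀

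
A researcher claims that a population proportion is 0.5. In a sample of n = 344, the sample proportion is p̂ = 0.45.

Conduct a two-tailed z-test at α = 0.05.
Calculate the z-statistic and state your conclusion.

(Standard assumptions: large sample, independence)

Answer: z = -1.8547, fail to reject H₀

Derivation:
H₀: p = 0.5, H₁: p ≠ 0.5
Standard error: SE = √(p₀(1-p₀)/n) = √(0.5×0.5/344) = 0.026958
z-statistic: z = (p̂ - p₀)/SE = (0.45 - 0.5)/0.026958 = -1.8547
Critical value: z_0.025 = ±1.960
p-value = 0.0636
Decision: fail to reject H₀ at α = 0.05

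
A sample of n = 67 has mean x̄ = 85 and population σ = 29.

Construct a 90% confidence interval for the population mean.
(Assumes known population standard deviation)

Answer: (79.1719, 90.8281)

Derivation:
Confidence level: 90%, α = 0.1
z_0.05 = 1.645
SE = σ/√n = 29/√67 = 3.5429
Margin of error = 1.645 × 3.5429 = 5.8281
CI: x̄ ± margin = 85 ± 5.8281
CI: (79.1719, 90.8281)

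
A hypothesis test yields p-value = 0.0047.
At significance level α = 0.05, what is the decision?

Compare p-value to α:
0.0047 < 0.05
Decision: reject H₀

Answer: reject H₀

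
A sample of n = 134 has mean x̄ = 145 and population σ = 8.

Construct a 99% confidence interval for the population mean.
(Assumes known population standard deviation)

Answer: (143.2197, 146.7803)

Derivation:
Confidence level: 99%, α = 0.01
z_0.005 = 2.576
SE = σ/√n = 8/√134 = 0.6911
Margin of error = 2.576 × 0.6911 = 1.7803
CI: x̄ ± margin = 145 ± 1.7803
CI: (143.2197, 146.7803)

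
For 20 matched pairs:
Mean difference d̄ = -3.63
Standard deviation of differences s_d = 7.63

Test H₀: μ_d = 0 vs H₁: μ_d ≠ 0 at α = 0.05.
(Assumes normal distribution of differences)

Answer: t = -2.1277, reject H₀

Derivation:
df = n - 1 = 19
SE = s_d/√n = 7.63/√20 = 1.7061
t = d̄/SE = -3.63/1.7061 = -2.1277
Critical value: t_{0.025,19} = ±2.093
p-value ≈ 0.0467
Decision: reject H₀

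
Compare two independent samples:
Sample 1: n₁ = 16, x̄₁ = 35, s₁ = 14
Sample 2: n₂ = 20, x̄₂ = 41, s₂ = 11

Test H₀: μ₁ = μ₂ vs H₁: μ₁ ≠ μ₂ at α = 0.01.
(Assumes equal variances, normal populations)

Pooled variance: s²_p = [15×14² + 19×11²]/(34) = 154.0882
s_p = 12.4132
SE = s_p×√(1/n₁ + 1/n₂) = 12.4132×√(1/16 + 1/20) = 4.1635
t = (x̄₁ - x̄₂)/SE = (35 - 41)/4.1635 = -1.4411
df = 34, t-critical = ±2.728
Decision: fail to reject H₀

Answer: t = -1.4411, fail to reject H₀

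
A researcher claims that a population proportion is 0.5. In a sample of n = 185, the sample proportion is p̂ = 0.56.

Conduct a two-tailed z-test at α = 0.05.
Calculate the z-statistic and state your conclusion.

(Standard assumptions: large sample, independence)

Answer: z = 1.6322, fail to reject H₀

Derivation:
H₀: p = 0.5, H₁: p ≠ 0.5
Standard error: SE = √(p₀(1-p₀)/n) = √(0.5×0.5/185) = 0.036761
z-statistic: z = (p̂ - p₀)/SE = (0.56 - 0.5)/0.036761 = 1.6322
Critical value: z_0.025 = ±1.960
p-value = 0.1026
Decision: fail to reject H₀ at α = 0.05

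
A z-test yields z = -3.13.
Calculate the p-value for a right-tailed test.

Answer: p-value ≈ 0.9991

Derivation:
For z = -3.13:
p = P(Z > -3.13) = 1 - Φ(-3.13) = 0.9991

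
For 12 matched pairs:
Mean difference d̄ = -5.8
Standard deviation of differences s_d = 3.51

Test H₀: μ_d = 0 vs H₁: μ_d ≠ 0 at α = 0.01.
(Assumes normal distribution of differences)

df = n - 1 = 11
SE = s_d/√n = 3.51/√12 = 1.0132
t = d̄/SE = -5.8/1.0132 = -5.7244
Critical value: t_{0.005,11} = ±3.106
p-value ≈ 0.0001
Decision: reject H₀

Answer: t = -5.7244, reject H₀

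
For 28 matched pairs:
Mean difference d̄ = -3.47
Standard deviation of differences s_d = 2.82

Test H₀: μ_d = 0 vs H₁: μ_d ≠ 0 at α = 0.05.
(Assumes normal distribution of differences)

Answer: t = -6.5115, reject H₀

Derivation:
df = n - 1 = 27
SE = s_d/√n = 2.82/√28 = 0.5329
t = d̄/SE = -3.47/0.5329 = -6.5115
Critical value: t_{0.025,27} = ±2.052
p-value < 0.0001
Decision: reject H₀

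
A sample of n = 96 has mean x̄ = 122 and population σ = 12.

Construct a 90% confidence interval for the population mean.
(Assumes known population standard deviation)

Confidence level: 90%, α = 0.1
z_0.05 = 1.645
SE = σ/√n = 12/√96 = 1.2247
Margin of error = 1.645 × 1.2247 = 2.0146
CI: x̄ ± margin = 122 ± 2.0146
CI: (119.9854, 124.0146)

Answer: (119.9854, 124.0146)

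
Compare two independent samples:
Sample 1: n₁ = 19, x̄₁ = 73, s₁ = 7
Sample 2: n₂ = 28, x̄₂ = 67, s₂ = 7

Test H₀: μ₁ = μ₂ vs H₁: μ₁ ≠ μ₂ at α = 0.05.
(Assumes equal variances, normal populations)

Answer: t = 2.8838, reject H₀

Derivation:
Pooled variance: s²_p = [18×7² + 27×7²]/(45) = 49.0000
s_p = 7.0000
SE = s_p×√(1/n₁ + 1/n₂) = 7.0000×√(1/19 + 1/28) = 2.0806
t = (x̄₁ - x̄₂)/SE = (73 - 67)/2.0806 = 2.8838
df = 45, t-critical = ±2.014
Decision: reject H₀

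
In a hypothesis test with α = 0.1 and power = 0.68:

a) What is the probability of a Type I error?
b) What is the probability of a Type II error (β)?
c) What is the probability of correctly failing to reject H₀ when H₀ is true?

a) Type I error probability = α = 0.1
b) Power = P(reject H₀ | H₁ true) = 1 - β = 0.68, so Type II error probability = β = 1 - Power = 0.32
c) P(fail to reject H₀ | H₀ true) = 1 - α = 0.9

Answer: a) 0.1, b) 0.32, c) 0.9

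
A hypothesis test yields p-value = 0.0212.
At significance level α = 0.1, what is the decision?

Answer: reject H₀

Derivation:
Compare p-value to α:
0.0212 < 0.1
Decision: reject H₀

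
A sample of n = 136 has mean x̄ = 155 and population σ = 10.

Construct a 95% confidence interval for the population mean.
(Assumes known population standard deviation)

Answer: (153.3193, 156.6807)

Derivation:
Confidence level: 95%, α = 0.05
z_0.025 = 1.960
SE = σ/√n = 10/√136 = 0.8575
Margin of error = 1.960 × 0.8575 = 1.6807
CI: x̄ ± margin = 155 ± 1.6807
CI: (153.3193, 156.6807)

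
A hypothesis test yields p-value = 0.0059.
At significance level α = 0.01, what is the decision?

Compare p-value to α:
0.0059 < 0.01
Decision: reject H₀

Answer: reject H₀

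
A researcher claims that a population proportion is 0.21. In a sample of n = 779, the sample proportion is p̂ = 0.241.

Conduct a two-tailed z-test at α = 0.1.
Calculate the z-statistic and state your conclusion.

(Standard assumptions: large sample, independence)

H₀: p = 0.21, H₁: p ≠ 0.21
Standard error: SE = √(p₀(1-p₀)/n) = √(0.21×0.79/779) = 0.014593
z-statistic: z = (p̂ - p₀)/SE = (0.241 - 0.21)/0.014593 = 2.1243
Critical value: z_0.05 = ±1.645
p-value = 0.0336
Decision: reject H₀ at α = 0.1

Answer: z = 2.1243, reject H₀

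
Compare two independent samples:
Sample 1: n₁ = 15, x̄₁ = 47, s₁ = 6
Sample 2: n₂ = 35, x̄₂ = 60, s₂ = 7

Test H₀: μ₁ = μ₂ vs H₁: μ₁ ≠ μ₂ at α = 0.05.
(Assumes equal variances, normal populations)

Pooled variance: s²_p = [14×6² + 34×7²]/(48) = 45.2083
s_p = 6.7237
SE = s_p×√(1/n₁ + 1/n₂) = 6.7237×√(1/15 + 1/35) = 2.0750
t = (x̄₁ - x̄₂)/SE = (47 - 60)/2.0750 = -6.2651
df = 48, t-critical = ±2.011
Decision: reject H₀

Answer: t = -6.2651, reject H₀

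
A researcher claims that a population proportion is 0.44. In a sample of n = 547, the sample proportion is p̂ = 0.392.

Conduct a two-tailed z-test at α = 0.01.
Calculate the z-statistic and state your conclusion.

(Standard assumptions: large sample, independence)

Answer: z = -2.2616, fail to reject H₀

Derivation:
H₀: p = 0.44, H₁: p ≠ 0.44
Standard error: SE = √(p₀(1-p₀)/n) = √(0.44×0.56/547) = 0.021224
z-statistic: z = (p̂ - p₀)/SE = (0.392 - 0.44)/0.021224 = -2.2616
Critical value: z_0.005 = ±2.576
p-value = 0.0237
Decision: fail to reject H₀ at α = 0.01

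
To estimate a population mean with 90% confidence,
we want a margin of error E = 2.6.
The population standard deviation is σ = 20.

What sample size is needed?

z_0.05 = 1.645
n = (z×σ/E)² = (1.645×20/2.6)²
n = 160.1198
Round up: n = 161

Answer: n = 161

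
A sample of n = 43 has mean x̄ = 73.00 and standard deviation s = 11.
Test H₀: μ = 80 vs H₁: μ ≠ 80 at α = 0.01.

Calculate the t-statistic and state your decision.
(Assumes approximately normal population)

Answer: t = -4.1729, reject H₀

Derivation:
df = n - 1 = 42
SE = s/√n = 11/√43 = 1.6775
t = (x̄ - μ₀)/SE = (73.00 - 80)/1.6775 = -4.1729
Critical value: t_{0.005,42} = ±2.698
p-value ≈ 0.0001
Decision: reject H₀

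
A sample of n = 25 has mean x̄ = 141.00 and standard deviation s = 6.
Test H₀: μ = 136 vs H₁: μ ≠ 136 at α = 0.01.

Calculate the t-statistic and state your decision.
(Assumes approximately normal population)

df = n - 1 = 24
SE = s/√n = 6/√25 = 1.2000
t = (x̄ - μ₀)/SE = (141.00 - 136)/1.2000 = 4.1667
Critical value: t_{0.005,24} = ±2.797
p-value ≈ 0.0003
Decision: reject H₀

Answer: t = 4.1667, reject H₀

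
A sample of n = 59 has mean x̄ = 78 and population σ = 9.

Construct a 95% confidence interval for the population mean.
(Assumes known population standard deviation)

Answer: (75.7035, 80.2965)

Derivation:
Confidence level: 95%, α = 0.05
z_0.025 = 1.960
SE = σ/√n = 9/√59 = 1.1717
Margin of error = 1.960 × 1.1717 = 2.2965
CI: x̄ ± margin = 78 ± 2.2965
CI: (75.7035, 80.2965)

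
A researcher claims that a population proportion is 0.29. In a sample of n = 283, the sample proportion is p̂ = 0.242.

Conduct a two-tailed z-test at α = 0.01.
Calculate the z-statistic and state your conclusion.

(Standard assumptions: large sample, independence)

Answer: z = -1.7796, fail to reject H₀

Derivation:
H₀: p = 0.29, H₁: p ≠ 0.29
Standard error: SE = √(p₀(1-p₀)/n) = √(0.29×0.71/283) = 0.026973
z-statistic: z = (p̂ - p₀)/SE = (0.242 - 0.29)/0.026973 = -1.7796
Critical value: z_0.005 = ±2.576
p-value = 0.0751
Decision: fail to reject H₀ at α = 0.01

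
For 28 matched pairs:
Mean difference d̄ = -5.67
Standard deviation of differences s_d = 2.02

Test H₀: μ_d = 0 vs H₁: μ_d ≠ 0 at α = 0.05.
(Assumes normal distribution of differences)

df = n - 1 = 27
SE = s_d/√n = 2.02/√28 = 0.3817
t = d̄/SE = -5.67/0.3817 = -14.8546
Critical value: t_{0.025,27} = ±2.052
p-value < 0.0001
Decision: reject H₀

Answer: t = -14.8546, reject H₀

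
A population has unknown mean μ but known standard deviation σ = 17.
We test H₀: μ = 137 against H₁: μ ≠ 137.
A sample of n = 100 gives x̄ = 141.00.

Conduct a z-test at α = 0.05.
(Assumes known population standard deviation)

Answer: z = 2.3529, reject H₀

Derivation:
Standard error: SE = σ/√n = 17/√100 = 1.7000
z-statistic: z = (x̄ - μ₀)/SE = (141.00 - 137)/1.7000 = 2.3529
Critical value: ±1.960
p-value = 0.0186
Decision: reject H₀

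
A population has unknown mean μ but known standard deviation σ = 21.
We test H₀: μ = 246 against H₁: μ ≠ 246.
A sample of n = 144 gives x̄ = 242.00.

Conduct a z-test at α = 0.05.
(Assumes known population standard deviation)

Standard error: SE = σ/√n = 21/√144 = 1.7500
z-statistic: z = (x̄ - μ₀)/SE = (242.00 - 246)/1.7500 = -2.2857
Critical value: ±1.960
p-value = 0.0223
Decision: reject H₀

Answer: z = -2.2857, reject H₀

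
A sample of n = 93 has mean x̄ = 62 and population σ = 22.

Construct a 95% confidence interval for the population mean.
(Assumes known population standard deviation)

Answer: (57.5287, 66.4713)

Derivation:
Confidence level: 95%, α = 0.05
z_0.025 = 1.960
SE = σ/√n = 22/√93 = 2.2813
Margin of error = 1.960 × 2.2813 = 4.4713
CI: x̄ ± margin = 62 ± 4.4713
CI: (57.5287, 66.4713)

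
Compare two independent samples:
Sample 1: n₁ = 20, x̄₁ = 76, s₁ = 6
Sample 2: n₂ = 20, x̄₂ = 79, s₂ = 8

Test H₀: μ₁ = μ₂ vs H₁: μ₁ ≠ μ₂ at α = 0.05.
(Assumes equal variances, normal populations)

Pooled variance: s²_p = [19×6² + 19×8²]/(38) = 50.0000
s_p = 7.0711
SE = s_p×√(1/n₁ + 1/n₂) = 7.0711×√(1/20 + 1/20) = 2.2361
t = (x̄₁ - x̄₂)/SE = (76 - 79)/2.2361 = -1.3416
df = 38, t-critical = ±2.024
Decision: fail to reject H₀

Answer: t = -1.3416, fail to reject H₀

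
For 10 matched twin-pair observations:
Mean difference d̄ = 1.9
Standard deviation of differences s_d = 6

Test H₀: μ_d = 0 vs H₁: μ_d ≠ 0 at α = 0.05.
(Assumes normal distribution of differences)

Answer: t = 1.0014, fail to reject H₀

Derivation:
df = n - 1 = 9
SE = s_d/√n = 6/√10 = 1.8974
t = d̄/SE = 1.9/1.8974 = 1.0014
Critical value: t_{0.025,9} = ±2.262
p-value ≈ 0.3428
Decision: fail to reject H₀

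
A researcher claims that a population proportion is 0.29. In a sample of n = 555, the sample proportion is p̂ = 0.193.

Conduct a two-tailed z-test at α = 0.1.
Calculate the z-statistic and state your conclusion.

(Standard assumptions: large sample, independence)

Answer: z = -5.0361, reject H₀

Derivation:
H₀: p = 0.29, H₁: p ≠ 0.29
Standard error: SE = √(p₀(1-p₀)/n) = √(0.29×0.71/555) = 0.019261
z-statistic: z = (p̂ - p₀)/SE = (0.193 - 0.29)/0.019261 = -5.0361
Critical value: z_0.05 = ±1.645
p-value < 0.0001
Decision: reject H₀ at α = 0.1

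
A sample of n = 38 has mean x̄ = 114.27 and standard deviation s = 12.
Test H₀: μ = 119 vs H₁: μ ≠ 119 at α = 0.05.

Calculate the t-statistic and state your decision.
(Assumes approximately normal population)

Answer: t = -2.4298, reject H₀

Derivation:
df = n - 1 = 37
SE = s/√n = 12/√38 = 1.9467
t = (x̄ - μ₀)/SE = (114.27 - 119)/1.9467 = -2.4298
Critical value: t_{0.025,37} = ±2.026
p-value ≈ 0.0201
Decision: reject H₀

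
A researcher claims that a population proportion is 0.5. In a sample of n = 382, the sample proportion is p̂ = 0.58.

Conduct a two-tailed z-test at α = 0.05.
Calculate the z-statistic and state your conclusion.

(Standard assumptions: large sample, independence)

Answer: z = 3.1272, reject H₀

Derivation:
H₀: p = 0.5, H₁: p ≠ 0.5
Standard error: SE = √(p₀(1-p₀)/n) = √(0.5×0.5/382) = 0.025582
z-statistic: z = (p̂ - p₀)/SE = (0.58 - 0.5)/0.025582 = 3.1272
Critical value: z_0.025 = ±1.960
p-value = 0.0018
Decision: reject H₀ at α = 0.05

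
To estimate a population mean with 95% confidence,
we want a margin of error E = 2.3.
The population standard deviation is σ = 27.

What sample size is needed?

Answer: n = 530

Derivation:
z_0.025 = 1.960
n = (z×σ/E)² = (1.960×27/2.3)²
n = 529.4001
Round up: n = 530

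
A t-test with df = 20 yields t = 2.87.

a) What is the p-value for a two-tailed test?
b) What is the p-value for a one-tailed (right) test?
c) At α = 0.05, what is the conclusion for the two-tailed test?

Answer: a) 0.0095, b) 0.0047, c) reject H₀

Derivation:
Using t-distribution with df = 20:
a) Two-tailed: p = 2×P(T > 2.87) = 0.0095
b) One-tailed: p = P(T > 2.87) = 0.0047
c) 0.0095 < 0.05, reject H₀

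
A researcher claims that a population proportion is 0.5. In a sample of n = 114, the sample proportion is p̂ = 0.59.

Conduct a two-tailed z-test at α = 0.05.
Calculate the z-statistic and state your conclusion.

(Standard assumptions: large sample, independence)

H₀: p = 0.5, H₁: p ≠ 0.5
Standard error: SE = √(p₀(1-p₀)/n) = √(0.5×0.5/114) = 0.046829
z-statistic: z = (p̂ - p₀)/SE = (0.59 - 0.5)/0.046829 = 1.9219
Critical value: z_0.025 = ±1.960
p-value = 0.0546
Decision: fail to reject H₀ at α = 0.05

Answer: z = 1.9219, fail to reject H₀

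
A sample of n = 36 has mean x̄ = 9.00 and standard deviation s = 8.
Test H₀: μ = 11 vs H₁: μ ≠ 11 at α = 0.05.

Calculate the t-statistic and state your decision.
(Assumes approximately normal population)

df = n - 1 = 35
SE = s/√n = 8/√36 = 1.3333
t = (x̄ - μ₀)/SE = (9.00 - 11)/1.3333 = -1.5000
Critical value: t_{0.025,35} = ±2.030
p-value ≈ 0.1426
Decision: fail to reject H₀

Answer: t = -1.5000, fail to reject H₀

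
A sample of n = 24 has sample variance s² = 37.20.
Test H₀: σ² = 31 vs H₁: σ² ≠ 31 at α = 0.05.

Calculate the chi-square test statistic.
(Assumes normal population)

df = n - 1 = 23
χ² = (n-1)s²/σ₀² = 23×37.20/31 = 27.6000
Critical values: χ²_{0.975,23} = 11.689, χ²_{0.025,23} = 38.076
Rejection region: χ² < 11.689 or χ² > 38.076
Decision: fail to reject H₀

Answer: χ² = 27.6000, fail to reject H₀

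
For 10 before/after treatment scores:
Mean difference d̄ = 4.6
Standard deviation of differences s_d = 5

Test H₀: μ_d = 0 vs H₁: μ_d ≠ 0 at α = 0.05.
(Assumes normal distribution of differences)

df = n - 1 = 9
SE = s_d/√n = 5/√10 = 1.5811
t = d̄/SE = 4.6/1.5811 = 2.9094
Critical value: t_{0.025,9} = ±2.262
p-value ≈ 0.0173
Decision: reject H₀

Answer: t = 2.9094, reject H₀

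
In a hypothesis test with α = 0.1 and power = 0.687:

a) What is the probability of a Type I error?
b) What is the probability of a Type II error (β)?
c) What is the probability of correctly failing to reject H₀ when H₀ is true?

a) Type I error probability = α = 0.1
b) Power = P(reject H₀ | H₁ true) = 1 - β = 0.687, so Type II error probability = β = 1 - Power = 0.313
c) P(fail to reject H₀ | H₀ true) = 1 - α = 0.9

Answer: a) 0.1, b) 0.313, c) 0.9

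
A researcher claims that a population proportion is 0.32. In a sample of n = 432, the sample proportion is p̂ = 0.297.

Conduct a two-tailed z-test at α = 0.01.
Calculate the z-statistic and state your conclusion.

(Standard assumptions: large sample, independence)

H₀: p = 0.32, H₁: p ≠ 0.32
Standard error: SE = √(p₀(1-p₀)/n) = √(0.32×0.68/432) = 0.022443
z-statistic: z = (p̂ - p₀)/SE = (0.297 - 0.32)/0.022443 = -1.0248
Critical value: z_0.005 = ±2.576
p-value = 0.3055
Decision: fail to reject H₀ at α = 0.01

Answer: z = -1.0248, fail to reject H₀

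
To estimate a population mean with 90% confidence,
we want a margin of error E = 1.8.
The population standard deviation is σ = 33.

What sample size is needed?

Answer: n = 910

Derivation:
z_0.05 = 1.645
n = (z×σ/E)² = (1.645×33/1.8)²
n = 909.5251
Round up: n = 910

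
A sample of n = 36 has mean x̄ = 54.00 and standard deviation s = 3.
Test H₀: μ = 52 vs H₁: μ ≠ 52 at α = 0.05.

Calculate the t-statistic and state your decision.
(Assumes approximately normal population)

Answer: t = 4.0000, reject H₀

Derivation:
df = n - 1 = 35
SE = s/√n = 3/√36 = 0.5000
t = (x̄ - μ₀)/SE = (54.00 - 52)/0.5000 = 4.0000
Critical value: t_{0.025,35} = ±2.030
p-value ≈ 0.0003
Decision: reject H₀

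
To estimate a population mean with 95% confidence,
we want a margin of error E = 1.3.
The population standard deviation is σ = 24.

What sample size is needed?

Answer: n = 1310

Derivation:
z_0.025 = 1.960
n = (z×σ/E)² = (1.960×24/1.3)²
n = 1309.3264
Round up: n = 1310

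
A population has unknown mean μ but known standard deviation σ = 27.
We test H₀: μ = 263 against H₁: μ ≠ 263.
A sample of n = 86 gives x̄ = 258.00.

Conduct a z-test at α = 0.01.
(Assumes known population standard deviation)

Standard error: SE = σ/√n = 27/√86 = 2.9115
z-statistic: z = (x̄ - μ₀)/SE = (258.00 - 263)/2.9115 = -1.7173
Critical value: ±2.576
p-value = 0.0859
Decision: fail to reject H₀

Answer: z = -1.7173, fail to reject H₀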